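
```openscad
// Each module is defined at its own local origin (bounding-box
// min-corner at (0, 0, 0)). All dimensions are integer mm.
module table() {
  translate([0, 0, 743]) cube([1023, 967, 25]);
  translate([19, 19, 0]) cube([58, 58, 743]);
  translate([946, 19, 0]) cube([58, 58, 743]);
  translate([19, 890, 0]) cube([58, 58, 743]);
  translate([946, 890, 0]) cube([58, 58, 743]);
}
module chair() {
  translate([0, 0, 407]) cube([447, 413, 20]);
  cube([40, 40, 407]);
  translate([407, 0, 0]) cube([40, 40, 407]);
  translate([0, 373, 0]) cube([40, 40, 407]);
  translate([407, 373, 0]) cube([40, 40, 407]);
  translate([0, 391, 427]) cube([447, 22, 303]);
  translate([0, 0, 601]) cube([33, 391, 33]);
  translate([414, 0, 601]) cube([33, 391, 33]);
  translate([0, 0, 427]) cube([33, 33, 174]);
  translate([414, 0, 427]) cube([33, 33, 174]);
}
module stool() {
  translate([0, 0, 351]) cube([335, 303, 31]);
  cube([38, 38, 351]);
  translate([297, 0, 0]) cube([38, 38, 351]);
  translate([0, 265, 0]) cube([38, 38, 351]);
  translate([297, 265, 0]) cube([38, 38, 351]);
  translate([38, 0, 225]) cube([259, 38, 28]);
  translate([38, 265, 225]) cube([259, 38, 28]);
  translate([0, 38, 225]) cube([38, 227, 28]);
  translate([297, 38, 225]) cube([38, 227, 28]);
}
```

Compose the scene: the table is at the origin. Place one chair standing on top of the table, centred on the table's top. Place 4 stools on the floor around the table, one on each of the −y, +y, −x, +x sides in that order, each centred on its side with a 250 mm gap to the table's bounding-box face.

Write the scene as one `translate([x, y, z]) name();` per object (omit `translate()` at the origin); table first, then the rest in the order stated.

table();
translate([288, 277, 768]) chair();
translate([344, -553, 0]) stool();
translate([344, 1217, 0]) stool();
translate([-585, 332, 0]) stool();
translate([1273, 332, 0]) stool();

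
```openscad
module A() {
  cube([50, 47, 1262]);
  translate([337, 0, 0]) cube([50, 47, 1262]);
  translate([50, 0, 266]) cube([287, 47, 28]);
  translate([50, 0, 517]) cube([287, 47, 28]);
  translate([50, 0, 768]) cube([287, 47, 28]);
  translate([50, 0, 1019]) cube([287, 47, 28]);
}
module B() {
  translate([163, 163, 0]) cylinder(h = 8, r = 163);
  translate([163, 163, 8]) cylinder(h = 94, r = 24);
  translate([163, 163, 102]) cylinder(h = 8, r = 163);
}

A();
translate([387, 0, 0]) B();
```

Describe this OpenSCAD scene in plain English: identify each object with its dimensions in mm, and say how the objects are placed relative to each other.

A is a straight ladder. Two 50×47 mm vertical rails, 1262 mm tall, stand 387 mm apart (outside-to-outside) with their front faces coplanar on the −y side. 4 rungs, each 47 mm deep and 28 mm tall, span between the inner faces of the rails, front faces flush with the rails. The lowest rung's underside is at z = 266 mm and rungs are spaced 251 mm apart (underside to underside).

B is a spool: two coaxial disc flanges of radius 163 mm and thickness 8 mm, joined by a core cylinder of radius 24 mm and height 94 mm. The lower flange rests on z = 0 and the three cylinders share a vertical axis.

The spool is against the ladder's +x side, with their −y faces flush.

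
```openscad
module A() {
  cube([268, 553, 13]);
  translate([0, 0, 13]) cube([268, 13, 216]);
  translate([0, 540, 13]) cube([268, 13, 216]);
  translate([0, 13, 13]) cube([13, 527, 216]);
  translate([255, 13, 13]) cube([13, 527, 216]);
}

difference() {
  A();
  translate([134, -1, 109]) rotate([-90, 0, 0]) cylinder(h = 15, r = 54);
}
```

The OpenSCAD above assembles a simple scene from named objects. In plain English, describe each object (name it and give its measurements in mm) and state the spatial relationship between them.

A is an open storage box with external size 268×553×229 mm and wall thickness 13 mm (the base is also 13 mm thick). The base covers the whole footprint; the four walls stand on the base, with the y-facing walls full-width and the x-facing walls fitting between their inner faces.

The open box has a circular hole of radius 54 mm through its front wall, centred at (x = 134, z = 109).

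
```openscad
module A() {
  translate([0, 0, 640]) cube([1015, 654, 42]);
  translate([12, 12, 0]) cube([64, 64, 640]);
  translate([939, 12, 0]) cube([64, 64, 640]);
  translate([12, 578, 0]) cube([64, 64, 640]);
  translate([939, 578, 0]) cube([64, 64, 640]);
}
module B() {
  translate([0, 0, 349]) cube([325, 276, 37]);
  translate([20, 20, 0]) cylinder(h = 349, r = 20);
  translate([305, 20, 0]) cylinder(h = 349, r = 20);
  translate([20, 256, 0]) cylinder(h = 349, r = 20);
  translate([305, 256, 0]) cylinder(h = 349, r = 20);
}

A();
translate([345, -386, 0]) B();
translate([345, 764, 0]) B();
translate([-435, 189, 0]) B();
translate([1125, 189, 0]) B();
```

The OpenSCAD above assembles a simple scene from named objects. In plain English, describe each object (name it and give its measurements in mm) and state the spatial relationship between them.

A is a rectangular dining table. The top is 1015×654×42 mm with its upper surface at z = 682 mm. It stands on four 64×64 mm square legs, each inset 12 mm from the nearest pair of top edges, running from the floor to the underside of the top.

B is a four-legged stool. The seat is a 325×276×37 mm slab whose top surface is at z = 386 mm; four round legs, each 40 mm in diameter, run from the floor (z = 0) to the underside of the seat, each leg's axis is inset half a diameter from the nearest pair of seat edges (so the leg's bounding box is flush with the corner).

Four stools sit around the table at the −y, +y, −x, +x sides.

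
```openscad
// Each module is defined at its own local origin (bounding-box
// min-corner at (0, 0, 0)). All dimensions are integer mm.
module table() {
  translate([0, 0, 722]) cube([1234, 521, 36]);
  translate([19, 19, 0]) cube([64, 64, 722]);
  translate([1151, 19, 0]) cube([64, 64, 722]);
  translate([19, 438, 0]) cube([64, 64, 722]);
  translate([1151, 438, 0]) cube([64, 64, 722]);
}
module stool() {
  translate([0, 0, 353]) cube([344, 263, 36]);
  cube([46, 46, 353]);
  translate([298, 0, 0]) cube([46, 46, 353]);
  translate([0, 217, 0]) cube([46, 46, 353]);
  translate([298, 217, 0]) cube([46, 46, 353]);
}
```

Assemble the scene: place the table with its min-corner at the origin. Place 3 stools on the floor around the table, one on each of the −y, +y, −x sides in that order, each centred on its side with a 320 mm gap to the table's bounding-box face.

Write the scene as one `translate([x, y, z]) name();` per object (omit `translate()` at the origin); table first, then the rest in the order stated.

table();
translate([445, -583, 0]) stool();
translate([445, 841, 0]) stool();
translate([-664, 129, 0]) stool();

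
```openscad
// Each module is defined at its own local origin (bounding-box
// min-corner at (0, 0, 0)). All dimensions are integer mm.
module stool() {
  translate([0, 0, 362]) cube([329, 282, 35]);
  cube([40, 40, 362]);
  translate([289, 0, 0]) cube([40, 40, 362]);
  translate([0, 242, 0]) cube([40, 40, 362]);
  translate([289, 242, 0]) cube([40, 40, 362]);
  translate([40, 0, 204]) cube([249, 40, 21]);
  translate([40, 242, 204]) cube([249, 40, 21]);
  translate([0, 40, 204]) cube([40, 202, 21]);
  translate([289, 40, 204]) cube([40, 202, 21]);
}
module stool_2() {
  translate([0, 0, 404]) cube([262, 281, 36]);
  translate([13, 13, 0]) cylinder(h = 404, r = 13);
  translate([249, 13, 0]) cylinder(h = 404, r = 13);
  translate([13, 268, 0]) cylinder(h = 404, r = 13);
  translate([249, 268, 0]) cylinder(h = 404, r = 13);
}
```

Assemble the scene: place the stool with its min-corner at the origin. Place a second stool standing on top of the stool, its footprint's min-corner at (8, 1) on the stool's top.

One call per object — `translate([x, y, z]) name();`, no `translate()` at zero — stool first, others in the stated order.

stool();
translate([8, 1, 397]) stool_2();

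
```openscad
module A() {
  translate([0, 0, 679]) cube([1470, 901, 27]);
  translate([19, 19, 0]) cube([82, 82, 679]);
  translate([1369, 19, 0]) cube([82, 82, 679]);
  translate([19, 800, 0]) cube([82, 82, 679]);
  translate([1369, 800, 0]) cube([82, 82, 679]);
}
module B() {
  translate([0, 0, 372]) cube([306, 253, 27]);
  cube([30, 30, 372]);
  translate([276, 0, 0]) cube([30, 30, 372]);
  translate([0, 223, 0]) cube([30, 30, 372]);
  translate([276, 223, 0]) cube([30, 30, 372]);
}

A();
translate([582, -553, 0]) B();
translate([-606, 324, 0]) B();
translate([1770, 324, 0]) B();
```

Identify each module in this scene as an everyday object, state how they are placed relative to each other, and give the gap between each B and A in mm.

Each stool's nearest face is 300 mm from the table's bounding box.

A is a table. B is a stool. Three stools sit around the table at the −y, −x, +x sides. The gap between each stool and the table is 300 mm.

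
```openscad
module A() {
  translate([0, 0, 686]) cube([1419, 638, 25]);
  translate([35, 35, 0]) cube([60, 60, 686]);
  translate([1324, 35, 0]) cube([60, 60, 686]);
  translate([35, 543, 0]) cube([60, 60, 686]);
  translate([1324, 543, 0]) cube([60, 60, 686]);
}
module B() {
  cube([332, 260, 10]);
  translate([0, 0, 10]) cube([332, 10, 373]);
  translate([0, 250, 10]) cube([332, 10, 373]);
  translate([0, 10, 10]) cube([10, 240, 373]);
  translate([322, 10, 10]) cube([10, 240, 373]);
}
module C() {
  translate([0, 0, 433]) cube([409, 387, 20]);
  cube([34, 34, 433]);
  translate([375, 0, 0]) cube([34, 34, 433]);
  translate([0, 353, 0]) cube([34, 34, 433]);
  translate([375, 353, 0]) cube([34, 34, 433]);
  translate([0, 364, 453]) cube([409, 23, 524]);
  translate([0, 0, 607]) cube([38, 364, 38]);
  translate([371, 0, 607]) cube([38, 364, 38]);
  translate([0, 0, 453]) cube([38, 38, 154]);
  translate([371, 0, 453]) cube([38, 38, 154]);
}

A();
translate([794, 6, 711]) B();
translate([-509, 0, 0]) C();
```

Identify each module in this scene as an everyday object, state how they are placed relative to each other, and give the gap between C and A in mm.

A is a table. B is an open box. C is a chair. The open box is on top of the table. The chair is on the floor beside the table on its −x side. The gap between the chair and the table is 100 mm.

The chair's nearest face is 100 mm from the table's −x face.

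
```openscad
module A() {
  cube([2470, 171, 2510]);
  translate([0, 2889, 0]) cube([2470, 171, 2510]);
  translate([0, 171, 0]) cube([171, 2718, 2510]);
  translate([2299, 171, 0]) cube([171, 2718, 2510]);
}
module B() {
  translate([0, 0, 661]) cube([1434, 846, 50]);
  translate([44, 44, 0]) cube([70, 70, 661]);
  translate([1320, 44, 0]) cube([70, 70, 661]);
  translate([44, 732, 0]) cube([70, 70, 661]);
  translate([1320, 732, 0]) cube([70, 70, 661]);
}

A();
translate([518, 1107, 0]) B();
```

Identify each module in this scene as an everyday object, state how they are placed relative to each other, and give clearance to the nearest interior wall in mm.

A is a house frame. B is a table. The table sits inside the house frame, centred. The clearance to the nearest interior wall is 347 mm.

Clearances: x = 347, y = 936; minimum 347 mm.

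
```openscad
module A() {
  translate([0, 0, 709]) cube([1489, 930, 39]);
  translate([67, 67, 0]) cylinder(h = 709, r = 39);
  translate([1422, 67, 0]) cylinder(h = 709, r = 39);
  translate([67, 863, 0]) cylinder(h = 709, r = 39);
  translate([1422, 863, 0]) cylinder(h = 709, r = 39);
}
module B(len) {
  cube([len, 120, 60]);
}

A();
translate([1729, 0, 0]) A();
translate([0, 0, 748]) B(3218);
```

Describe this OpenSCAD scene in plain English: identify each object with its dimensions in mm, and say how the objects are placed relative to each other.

A is a table: top 1489 mm (x) × 930 mm (y), 39 mm thick, upper face at z = 748 mm, on four round legs of 78 mm diameter, each leg's bounding box inset 28 mm from the nearest pair of top edges, running from z = 0 to the bottom of the top.

B is a rectangular beam 3218 mm long (x), 120 mm deep (y), 60 mm thick (z).

The beam spans the tops of two tables placed 240 mm apart, resting at z = 748 mm.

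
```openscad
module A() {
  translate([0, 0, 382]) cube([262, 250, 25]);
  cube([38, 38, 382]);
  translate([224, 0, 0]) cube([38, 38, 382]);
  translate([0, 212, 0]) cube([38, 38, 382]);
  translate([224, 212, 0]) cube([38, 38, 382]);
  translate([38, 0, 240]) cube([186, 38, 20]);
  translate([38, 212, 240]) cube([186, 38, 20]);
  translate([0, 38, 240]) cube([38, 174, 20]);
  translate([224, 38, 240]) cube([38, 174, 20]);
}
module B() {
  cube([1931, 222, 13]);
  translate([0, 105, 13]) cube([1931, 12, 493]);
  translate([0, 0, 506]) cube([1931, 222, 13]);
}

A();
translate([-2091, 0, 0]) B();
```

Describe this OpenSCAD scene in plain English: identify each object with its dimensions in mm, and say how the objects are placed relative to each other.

A is a four-legged stool. The seat is a 262×250×25 mm slab whose top surface is at z = 407 mm; four square legs, each 38×38 mm in cross-section, run from the floor (z = 0) to the underside of the seat, each flush with a corner of the seat. Four stretchers, 38 mm wide and 20 mm tall, connect adjacent legs with their undersides at z = 240 mm, each running between the inner faces of the legs it joins and aligned with the legs' outer faces on the other axis.

B is an I-beam lying along x, 1931 mm long. Overall section height 519 mm. Two flanges 222 mm wide (y) and 13 mm thick, one on the floor and one at the top; a web 12 mm thick runs between them, centred on the flange width.

The I-beam is on the floor beside the stool on its −x side.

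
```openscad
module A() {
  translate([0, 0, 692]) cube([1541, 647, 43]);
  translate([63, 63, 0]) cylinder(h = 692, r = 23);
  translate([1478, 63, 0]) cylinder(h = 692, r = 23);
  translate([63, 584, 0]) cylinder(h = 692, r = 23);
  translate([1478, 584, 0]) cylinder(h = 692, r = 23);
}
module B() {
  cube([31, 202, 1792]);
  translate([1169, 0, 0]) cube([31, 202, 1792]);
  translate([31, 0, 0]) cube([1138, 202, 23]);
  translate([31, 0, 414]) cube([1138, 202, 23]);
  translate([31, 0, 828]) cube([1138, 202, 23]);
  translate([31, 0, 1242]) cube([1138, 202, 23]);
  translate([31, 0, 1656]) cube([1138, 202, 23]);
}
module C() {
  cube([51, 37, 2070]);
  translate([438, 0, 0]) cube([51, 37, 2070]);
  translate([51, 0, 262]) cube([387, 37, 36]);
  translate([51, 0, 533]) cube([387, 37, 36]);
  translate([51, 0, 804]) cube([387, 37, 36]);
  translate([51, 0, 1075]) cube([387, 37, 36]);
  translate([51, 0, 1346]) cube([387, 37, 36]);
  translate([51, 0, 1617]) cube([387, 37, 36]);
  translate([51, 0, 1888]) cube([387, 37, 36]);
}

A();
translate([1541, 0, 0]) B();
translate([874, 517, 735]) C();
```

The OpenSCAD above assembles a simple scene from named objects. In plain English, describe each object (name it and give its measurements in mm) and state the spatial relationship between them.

A is a table with a 1541×647 mm rectangular top, 43 mm thick, top surface at z = 735 mm, supported by four round legs of 46 mm diameter, each leg's bounding box inset 40 mm from the nearest pair of top edges, running from the floor.

B is a bookshelf 1200 mm wide overall, 202 mm deep and 1792 mm tall. The two sides are 31 mm thick vertical panels. 5 horizontal shelves of 23 mm thickness span between the inner faces of the sides; the lowest shelf sits on the floor and shelves are stacked with a clear vertical gap of 391 mm between each pair.

C is a straight ladder. Two 51×37 mm vertical rails, 2070 mm tall, stand 489 mm apart (outside-to-outside) with their front faces coplanar on the −y side. 7 rungs, each 37 mm deep and 36 mm tall, span between the inner faces of the rails, front faces flush with the rails. The lowest rung's underside is at z = 262 mm and rungs are spaced 271 mm apart (underside to underside).

The bookshelf is against the table's +x side, with their −y faces flush. The ladder is on top of the table.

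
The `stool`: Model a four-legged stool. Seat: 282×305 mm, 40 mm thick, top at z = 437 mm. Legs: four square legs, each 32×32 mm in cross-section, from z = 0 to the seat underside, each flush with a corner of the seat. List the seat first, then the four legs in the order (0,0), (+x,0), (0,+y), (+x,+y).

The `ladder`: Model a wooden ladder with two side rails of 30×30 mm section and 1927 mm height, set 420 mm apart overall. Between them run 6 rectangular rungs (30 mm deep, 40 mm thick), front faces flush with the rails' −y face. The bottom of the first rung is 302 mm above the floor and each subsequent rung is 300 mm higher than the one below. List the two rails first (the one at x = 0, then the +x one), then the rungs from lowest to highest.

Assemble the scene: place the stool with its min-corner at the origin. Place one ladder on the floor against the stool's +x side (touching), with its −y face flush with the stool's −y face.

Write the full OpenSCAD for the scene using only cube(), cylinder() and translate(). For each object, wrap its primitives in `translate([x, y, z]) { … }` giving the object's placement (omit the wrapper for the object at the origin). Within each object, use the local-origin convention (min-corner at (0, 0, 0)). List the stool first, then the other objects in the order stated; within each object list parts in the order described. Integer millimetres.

translate([0, 0, 397]) cube([282, 305, 40]);
cube([32, 32, 397]);
translate([250, 0, 0]) cube([32, 32, 397]);
translate([0, 273, 0]) cube([32, 32, 397]);
translate([250, 273, 0]) cube([32, 32, 397]);
translate([282, 0, 0]) {
  cube([30, 30, 1927]);
  translate([390, 0, 0]) cube([30, 30, 1927]);
  translate([30, 0, 302]) cube([360, 30, 40]);
  translate([30, 0, 602]) cube([360, 30, 40]);
  translate([30, 0, 902]) cube([360, 30, 40]);
  translate([30, 0, 1202]) cube([360, 30, 40]);
  translate([30, 0, 1502]) cube([360, 30, 40]);
  translate([30, 0, 1802]) cube([360, 30, 40]);
}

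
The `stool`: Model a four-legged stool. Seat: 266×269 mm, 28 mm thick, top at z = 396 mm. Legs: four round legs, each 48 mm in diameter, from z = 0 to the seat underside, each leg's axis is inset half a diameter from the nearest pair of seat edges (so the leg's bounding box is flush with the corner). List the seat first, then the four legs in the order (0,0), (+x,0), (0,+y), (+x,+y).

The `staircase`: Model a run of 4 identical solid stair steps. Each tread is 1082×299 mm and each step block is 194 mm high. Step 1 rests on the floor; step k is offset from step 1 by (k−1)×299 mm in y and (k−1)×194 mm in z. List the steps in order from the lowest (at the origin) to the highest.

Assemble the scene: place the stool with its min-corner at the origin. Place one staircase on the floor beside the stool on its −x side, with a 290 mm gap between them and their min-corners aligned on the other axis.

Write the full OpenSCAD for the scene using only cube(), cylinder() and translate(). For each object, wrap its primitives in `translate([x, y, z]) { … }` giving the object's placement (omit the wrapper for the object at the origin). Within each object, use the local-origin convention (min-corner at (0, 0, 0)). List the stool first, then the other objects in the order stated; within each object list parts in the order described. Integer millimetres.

translate([0, 0, 368]) cube([266, 269, 28]);
translate([24, 24, 0]) cylinder(h = 368, r = 24);
translate([242, 24, 0]) cylinder(h = 368, r = 24);
translate([24, 245, 0]) cylinder(h = 368, r = 24);
translate([242, 245, 0]) cylinder(h = 368, r = 24);
translate([-1372, 0, 0]) {
  cube([1082, 299, 194]);
  translate([0, 299, 194]) cube([1082, 299, 194]);
  translate([0, 598, 388]) cube([1082, 299, 194]);
  translate([0, 897, 582]) cube([1082, 299, 194]);
}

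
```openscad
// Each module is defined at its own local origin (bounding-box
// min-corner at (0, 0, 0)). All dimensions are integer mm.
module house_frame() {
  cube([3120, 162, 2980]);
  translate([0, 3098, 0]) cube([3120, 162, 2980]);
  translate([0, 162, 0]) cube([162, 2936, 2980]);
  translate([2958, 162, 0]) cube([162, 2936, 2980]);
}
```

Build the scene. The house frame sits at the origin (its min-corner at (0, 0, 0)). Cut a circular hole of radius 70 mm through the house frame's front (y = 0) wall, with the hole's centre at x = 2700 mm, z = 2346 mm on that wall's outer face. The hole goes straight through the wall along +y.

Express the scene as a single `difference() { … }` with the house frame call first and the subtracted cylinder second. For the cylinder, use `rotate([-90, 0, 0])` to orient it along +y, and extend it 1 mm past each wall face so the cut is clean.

difference() {
  house_frame();
  translate([2700, -1, 2346]) rotate([-90, 0, 0]) cylinder(h = 164, r = 70);
}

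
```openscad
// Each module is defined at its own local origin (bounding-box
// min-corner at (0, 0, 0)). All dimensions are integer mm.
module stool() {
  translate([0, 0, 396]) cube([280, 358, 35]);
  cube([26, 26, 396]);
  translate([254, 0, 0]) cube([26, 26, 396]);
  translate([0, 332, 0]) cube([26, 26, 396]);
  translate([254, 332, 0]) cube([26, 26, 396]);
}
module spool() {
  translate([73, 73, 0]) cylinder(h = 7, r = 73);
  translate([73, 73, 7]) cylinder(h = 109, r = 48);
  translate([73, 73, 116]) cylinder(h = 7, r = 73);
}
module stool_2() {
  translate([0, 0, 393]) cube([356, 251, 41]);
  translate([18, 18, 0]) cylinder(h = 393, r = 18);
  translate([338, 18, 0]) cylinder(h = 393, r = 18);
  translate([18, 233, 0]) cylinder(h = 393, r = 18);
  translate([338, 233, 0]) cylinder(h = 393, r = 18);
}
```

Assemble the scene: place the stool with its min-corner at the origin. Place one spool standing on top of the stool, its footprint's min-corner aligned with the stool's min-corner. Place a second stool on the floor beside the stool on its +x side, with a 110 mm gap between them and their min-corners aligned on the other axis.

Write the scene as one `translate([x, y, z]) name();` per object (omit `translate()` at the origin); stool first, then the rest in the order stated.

stool();
translate([0, 0, 431]) spool();
translate([390, 0, 0]) stool_2();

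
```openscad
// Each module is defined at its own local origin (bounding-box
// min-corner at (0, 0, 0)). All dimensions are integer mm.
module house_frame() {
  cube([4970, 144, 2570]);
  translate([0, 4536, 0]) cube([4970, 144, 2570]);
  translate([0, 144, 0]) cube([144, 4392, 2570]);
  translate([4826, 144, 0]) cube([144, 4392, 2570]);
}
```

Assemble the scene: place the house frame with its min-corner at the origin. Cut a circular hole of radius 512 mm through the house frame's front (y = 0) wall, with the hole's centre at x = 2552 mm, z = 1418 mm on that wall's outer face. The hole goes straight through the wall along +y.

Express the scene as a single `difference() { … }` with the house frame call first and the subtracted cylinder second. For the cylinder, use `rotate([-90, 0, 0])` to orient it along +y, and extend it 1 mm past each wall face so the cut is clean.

difference() {
  house_frame();
  translate([2552, -1, 1418]) rotate([-90, 0, 0]) cylinder(h = 146, r = 512);
}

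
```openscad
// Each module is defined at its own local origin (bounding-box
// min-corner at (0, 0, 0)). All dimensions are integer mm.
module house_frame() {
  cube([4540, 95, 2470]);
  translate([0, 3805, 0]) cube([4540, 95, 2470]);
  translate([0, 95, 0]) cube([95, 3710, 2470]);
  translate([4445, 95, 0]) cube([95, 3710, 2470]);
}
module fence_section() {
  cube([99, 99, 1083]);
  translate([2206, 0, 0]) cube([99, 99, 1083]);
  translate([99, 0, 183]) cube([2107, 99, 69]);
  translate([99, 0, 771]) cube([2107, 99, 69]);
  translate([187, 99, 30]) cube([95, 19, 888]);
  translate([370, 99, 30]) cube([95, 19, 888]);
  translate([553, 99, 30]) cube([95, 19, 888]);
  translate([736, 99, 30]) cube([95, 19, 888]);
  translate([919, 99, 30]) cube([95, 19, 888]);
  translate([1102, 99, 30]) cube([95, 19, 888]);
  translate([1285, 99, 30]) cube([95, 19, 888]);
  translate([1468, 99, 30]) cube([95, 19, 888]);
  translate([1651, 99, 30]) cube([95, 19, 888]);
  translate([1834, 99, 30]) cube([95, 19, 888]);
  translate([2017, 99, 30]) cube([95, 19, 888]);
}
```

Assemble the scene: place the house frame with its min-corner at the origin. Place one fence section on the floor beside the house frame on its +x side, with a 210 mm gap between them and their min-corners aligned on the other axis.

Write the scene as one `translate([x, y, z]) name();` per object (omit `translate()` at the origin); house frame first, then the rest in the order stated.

house_frame();
translate([4750, 0, 0]) fence_section();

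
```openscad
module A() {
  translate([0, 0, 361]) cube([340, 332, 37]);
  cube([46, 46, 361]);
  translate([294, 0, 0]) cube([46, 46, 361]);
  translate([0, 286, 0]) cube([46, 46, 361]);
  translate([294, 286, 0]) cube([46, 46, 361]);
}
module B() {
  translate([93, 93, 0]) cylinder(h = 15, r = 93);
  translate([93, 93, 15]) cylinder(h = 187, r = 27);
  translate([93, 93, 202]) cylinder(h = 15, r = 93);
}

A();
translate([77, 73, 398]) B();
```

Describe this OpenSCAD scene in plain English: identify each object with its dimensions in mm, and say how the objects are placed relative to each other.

A is a simple wooden stool: a rectangular seat 340 mm (x) by 332 mm (y), 37 mm thick, top face at z = 398 mm, on four square legs, each 46×46 mm in cross-section. The legs rest on z = 0, each flush with a corner of the seat.

B is a spool: two coaxial disc flanges of radius 93 mm and thickness 15 mm, joined by a core cylinder of radius 27 mm and height 187 mm. The lower flange rests on z = 0 and the three cylinders share a vertical axis.

The spool is on top of the stool, centred.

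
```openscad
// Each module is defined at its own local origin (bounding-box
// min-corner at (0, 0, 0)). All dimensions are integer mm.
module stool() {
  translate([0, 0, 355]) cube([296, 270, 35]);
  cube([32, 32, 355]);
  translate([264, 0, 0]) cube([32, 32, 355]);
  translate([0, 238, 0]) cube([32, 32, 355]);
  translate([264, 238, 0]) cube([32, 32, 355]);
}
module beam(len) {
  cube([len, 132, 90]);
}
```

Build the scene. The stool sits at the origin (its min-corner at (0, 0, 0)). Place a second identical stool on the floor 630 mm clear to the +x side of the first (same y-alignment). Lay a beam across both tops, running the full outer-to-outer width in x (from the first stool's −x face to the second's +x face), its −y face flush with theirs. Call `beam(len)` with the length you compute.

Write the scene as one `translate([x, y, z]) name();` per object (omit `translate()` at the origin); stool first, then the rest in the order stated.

stool();
translate([926, 0, 0]) stool();
translate([0, 0, 390]) beam(1222);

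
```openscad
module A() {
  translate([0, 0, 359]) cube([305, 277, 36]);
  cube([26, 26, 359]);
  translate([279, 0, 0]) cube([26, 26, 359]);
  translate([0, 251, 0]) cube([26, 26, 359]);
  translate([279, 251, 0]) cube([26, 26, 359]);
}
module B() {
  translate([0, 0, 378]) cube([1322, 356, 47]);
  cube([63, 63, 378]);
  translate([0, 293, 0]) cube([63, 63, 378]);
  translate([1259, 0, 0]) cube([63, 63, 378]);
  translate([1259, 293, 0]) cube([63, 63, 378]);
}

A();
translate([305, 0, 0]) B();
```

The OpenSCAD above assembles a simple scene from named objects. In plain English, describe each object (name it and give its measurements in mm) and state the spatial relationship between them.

A is a four-legged stool. The seat is 305×277 mm, 36 mm thick, top at z = 395 mm. It stands on four square legs, each 26×26 mm in cross-section, from z = 0 to the seat underside, each flush with a corner of the seat.

B is a long wooden bench with a 1322 mm (x) × 356 mm (y) seat, 47 mm thick, its top surface 425 mm above the floor. Four 63 mm square legs at the seat corners, flush with the edges, run from z = 0 to the seat underside.

The bench is against the stool's +x side, with their −y faces flush.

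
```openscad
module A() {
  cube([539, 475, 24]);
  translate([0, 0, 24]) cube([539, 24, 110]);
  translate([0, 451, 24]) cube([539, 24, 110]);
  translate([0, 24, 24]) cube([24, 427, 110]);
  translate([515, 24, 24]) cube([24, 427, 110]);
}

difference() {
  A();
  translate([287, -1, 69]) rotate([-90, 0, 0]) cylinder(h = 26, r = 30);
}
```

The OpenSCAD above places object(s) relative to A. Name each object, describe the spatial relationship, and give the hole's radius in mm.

The subtracted cylinder has r = 30 mm.

A is an open box. The open box has a circular hole through its front wall. The hole's radius is 30 mm.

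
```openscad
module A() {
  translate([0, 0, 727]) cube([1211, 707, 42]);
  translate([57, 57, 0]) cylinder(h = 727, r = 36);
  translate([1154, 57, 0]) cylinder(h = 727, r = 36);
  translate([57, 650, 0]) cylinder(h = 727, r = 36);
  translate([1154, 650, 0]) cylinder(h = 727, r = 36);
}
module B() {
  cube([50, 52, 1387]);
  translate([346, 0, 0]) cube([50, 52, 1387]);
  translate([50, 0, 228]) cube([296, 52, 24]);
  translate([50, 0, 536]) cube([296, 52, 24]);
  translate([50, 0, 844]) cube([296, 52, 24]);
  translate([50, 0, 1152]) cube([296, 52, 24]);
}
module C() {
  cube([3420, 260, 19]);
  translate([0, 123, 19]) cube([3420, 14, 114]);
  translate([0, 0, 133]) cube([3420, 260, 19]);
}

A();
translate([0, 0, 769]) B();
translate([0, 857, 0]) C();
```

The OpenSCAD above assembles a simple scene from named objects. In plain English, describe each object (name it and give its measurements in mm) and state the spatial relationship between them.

A is a rectangular dining table. The top is 1211×707×42 mm with its upper surface at z = 769 mm. It stands on four round legs of 72 mm diameter, each leg's bounding box inset 21 mm from the nearest pair of top edges, running from the floor to the underside of the top.

B is a wooden ladder with two side rails of 50×52 mm section and 1387 mm height, set 396 mm apart overall. Between them run 4 rectangular rungs (52 mm deep, 24 mm thick), front faces flush with the rails' −y face. The bottom of the first rung is 228 mm above the floor and each subsequent rung is 308 mm higher than the one below.

C is an I-beam lying along x, 3420 mm long. Overall section height 152 mm. Two flanges 260 mm wide (y) and 19 mm thick, one on the floor and one at the top; a web 14 mm thick runs between them, centred on the flange width.

The ladder is on top of the table. The I-beam is on the floor beside the table on its +y side.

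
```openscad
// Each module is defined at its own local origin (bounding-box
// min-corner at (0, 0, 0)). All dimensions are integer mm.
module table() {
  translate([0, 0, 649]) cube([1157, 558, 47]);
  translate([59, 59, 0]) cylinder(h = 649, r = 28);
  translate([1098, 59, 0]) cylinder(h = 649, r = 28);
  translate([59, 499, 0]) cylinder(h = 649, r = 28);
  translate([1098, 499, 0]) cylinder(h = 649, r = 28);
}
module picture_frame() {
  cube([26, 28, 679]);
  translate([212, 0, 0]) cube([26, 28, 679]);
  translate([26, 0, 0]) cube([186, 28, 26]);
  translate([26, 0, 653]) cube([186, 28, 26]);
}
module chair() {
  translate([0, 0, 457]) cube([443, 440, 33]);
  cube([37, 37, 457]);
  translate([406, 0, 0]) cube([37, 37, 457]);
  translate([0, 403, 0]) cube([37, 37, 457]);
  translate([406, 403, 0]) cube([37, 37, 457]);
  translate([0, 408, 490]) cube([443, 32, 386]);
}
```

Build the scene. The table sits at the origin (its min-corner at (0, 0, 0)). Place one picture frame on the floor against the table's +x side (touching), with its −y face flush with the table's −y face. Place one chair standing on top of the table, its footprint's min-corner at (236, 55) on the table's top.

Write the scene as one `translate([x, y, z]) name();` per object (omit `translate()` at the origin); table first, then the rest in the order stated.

table();
translate([1157, 0, 0]) picture_frame();
translate([236, 55, 696]) chair();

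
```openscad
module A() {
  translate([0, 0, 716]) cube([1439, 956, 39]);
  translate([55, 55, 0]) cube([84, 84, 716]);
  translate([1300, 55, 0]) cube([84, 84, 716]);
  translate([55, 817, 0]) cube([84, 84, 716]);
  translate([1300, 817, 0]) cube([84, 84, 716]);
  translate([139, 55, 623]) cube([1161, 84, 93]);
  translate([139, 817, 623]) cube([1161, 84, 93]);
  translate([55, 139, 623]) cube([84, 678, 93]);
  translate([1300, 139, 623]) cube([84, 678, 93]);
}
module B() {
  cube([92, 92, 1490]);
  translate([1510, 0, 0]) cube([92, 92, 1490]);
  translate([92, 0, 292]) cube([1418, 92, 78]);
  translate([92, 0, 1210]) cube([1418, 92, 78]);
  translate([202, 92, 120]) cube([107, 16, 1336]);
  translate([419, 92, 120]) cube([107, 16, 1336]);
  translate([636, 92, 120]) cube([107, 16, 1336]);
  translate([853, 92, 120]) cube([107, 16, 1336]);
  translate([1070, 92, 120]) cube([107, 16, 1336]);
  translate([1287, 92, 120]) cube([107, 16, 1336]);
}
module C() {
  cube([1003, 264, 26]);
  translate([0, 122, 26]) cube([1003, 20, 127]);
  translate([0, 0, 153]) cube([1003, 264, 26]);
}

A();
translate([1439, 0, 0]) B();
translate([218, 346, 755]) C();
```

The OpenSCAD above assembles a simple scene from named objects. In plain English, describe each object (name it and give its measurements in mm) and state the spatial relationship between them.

A is a table with a 1439×956 mm rectangular top, 39 mm thick, top surface at z = 755 mm, supported by four 84×84 mm square legs, each inset 55 mm from the nearest pair of top edges, running from the floor. Four apron rails, 84 mm thick and 93 mm tall, run between adjacent legs with their top edges flush with the underside of the top and their outer faces flush with the legs' outer faces.

B is a fence section. Two 92×92 mm posts, 1490 mm tall, stand on the floor with a clear span of 1418 mm between their inner faces. Two horizontal rails of 92×78 mm section span the gap between the posts with their undersides at z = 292 mm and z = 1210 mm, flush with the posts' −y face. 6 pickets, each 107 mm wide, 16 mm thick and 1336 mm tall, are fixed to the +y face of the rails with their bottoms at z = 120 mm, evenly spaced across the span with equal gaps (rounded down to the nearest mm) at the −x end and between each pair — any rounding remainder accumulates at the +x end.

C is an I-beam lying along x, 1003 mm long. Overall section height 179 mm. Two flanges 264 mm wide (y) and 26 mm thick, one on the floor and one at the top; a web 20 mm thick runs between them, centred on the flange width.

The fence section is against the table's +x side, with their −y faces flush. The I-beam is on top of the table, centred.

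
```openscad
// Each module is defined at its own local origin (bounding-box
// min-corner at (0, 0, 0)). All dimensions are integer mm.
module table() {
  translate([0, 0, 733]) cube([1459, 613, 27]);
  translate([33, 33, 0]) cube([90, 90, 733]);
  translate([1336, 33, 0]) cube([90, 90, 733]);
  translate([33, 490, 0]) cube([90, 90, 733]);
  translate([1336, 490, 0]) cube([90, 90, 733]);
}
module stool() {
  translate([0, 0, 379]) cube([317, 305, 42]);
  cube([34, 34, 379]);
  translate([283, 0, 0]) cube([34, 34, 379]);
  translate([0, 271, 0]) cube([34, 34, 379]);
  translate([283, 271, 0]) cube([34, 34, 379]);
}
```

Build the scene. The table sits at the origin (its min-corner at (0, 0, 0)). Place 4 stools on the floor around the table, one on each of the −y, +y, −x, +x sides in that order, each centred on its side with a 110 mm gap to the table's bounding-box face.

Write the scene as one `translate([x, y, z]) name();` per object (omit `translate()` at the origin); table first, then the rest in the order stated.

table();
translate([571, -415, 0]) stool();
translate([571, 723, 0]) stool();
translate([-427, 154, 0]) stool();
translate([1569, 154, 0]) stool();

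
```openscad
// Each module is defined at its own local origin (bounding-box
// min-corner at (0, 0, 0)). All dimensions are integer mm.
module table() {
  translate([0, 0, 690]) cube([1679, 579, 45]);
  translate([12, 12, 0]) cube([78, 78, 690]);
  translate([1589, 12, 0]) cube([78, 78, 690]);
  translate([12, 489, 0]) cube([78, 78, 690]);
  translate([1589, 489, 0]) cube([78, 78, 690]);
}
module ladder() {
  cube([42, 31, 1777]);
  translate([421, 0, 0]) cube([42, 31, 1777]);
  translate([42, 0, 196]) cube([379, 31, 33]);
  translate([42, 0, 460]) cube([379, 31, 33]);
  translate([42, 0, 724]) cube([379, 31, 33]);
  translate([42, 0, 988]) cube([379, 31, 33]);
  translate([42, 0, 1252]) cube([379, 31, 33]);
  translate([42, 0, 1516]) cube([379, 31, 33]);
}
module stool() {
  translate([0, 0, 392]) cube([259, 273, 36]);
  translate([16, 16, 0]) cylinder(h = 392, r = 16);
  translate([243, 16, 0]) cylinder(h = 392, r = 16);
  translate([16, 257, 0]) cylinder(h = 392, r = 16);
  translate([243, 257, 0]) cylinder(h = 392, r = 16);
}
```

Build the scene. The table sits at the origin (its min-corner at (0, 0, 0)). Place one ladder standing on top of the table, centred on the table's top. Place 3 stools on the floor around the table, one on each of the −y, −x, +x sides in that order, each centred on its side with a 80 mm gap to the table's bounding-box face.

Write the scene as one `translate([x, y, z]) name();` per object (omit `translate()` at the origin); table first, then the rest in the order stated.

table();
translate([608, 274, 735]) ladder();
translate([710, -353, 0]) stool();
translate([-339, 153, 0]) stool();
translate([1759, 153, 0]) stool();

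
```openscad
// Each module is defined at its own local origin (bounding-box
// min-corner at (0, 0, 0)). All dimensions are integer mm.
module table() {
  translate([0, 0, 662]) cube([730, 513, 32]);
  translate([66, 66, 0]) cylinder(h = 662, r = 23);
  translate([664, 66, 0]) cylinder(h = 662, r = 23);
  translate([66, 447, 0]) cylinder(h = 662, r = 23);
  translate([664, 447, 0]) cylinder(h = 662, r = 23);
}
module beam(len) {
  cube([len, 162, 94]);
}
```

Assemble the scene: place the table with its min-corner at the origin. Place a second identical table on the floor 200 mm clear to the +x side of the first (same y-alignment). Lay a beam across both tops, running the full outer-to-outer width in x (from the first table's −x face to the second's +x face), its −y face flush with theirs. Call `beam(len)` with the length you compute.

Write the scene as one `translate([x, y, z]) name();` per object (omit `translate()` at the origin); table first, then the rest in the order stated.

table();
translate([930, 0, 0]) table();
translate([0, 0, 694]) beam(1660);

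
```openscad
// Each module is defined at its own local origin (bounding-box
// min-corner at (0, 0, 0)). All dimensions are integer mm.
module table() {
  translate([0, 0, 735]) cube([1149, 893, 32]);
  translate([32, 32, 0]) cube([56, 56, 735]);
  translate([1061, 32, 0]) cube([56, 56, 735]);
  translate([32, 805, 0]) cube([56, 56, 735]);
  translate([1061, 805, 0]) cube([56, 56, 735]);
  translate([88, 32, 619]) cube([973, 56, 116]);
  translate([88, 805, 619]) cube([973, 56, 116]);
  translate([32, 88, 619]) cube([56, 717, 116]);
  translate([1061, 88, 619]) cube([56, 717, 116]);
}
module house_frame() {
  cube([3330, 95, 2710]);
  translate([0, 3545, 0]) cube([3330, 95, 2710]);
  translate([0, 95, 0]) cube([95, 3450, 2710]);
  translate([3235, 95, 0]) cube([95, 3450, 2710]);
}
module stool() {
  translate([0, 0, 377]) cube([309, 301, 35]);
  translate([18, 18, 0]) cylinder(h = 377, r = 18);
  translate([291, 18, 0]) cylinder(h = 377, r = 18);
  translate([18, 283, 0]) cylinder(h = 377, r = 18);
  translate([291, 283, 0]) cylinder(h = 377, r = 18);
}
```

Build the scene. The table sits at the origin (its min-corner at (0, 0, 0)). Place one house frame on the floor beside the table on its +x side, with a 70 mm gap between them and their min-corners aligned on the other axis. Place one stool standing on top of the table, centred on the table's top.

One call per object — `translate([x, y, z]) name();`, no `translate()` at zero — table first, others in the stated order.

table();
translate([1219, 0, 0]) house_frame();
translate([420, 296, 767]) stool();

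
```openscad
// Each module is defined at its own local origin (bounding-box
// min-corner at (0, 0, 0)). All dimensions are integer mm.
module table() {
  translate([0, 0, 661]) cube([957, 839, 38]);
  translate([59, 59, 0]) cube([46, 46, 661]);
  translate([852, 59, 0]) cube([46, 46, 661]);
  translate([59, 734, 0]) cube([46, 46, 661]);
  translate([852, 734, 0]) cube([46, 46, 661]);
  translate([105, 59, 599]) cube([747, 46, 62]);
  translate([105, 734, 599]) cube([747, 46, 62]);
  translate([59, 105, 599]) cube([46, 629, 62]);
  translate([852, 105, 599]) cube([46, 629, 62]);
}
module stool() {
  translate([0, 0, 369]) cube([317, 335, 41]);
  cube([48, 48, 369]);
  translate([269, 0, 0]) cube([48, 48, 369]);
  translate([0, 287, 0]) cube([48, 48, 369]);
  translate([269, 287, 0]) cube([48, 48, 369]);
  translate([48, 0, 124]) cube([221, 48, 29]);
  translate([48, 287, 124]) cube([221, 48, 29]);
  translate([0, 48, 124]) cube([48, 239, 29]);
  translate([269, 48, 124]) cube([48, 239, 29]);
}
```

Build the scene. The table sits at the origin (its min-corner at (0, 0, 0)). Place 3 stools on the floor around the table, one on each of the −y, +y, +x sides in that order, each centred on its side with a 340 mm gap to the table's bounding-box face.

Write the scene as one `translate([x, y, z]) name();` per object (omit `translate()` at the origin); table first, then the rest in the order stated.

table();
translate([320, -675, 0]) stool();
translate([320, 1179, 0]) stool();
translate([1297, 252, 0]) stool();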